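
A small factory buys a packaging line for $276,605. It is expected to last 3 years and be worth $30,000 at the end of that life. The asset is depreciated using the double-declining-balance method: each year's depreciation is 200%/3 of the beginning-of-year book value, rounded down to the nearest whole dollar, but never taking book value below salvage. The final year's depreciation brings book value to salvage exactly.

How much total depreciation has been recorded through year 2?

Depreciable base = $276,605 − $30,000 = $246,605.
Year 1: ⌊$276,605 × 200%/3⌋ = $184,403. Book value $92,202.
Year 2: ⌊$92,202 × 200%/3⌋ = $61,468. Book value $30,734.
Accumulated through year 2 = $276,605 − $30,734 = $245,871.

$245,871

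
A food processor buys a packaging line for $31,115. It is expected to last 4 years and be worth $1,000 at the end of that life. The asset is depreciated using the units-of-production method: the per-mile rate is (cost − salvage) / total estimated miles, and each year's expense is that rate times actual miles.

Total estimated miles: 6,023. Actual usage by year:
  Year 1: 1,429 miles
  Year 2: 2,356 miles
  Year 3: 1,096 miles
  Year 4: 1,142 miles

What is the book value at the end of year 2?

$12,190

Depreciable base = $31,115 − $1,000 = $30,115.
Rate = $30,115 / 6,023 miles = $5 per mile.
Year 1: 1,429 × $5 = $7,145. Book value $23,970.
Year 2: 2,356 × $5 = $11,780. Book value $12,190.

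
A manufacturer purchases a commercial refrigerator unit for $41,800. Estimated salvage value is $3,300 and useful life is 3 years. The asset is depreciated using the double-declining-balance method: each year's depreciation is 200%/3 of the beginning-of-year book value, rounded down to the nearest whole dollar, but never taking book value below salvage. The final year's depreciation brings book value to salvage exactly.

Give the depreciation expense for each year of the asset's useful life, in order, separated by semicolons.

Depreciable base = $41,800 − $3,300 = $38,500.
Year 1: ⌊$41,800 × 200%/3⌋ = $27,866. Book value $13,934.
Year 2: ⌊$13,934 × 200%/3⌋ = $9,289. Book value $4,645.
Year 3 (final): $4,645 − $3,300 = $1,345. Book value $3,300.

$27,866; $9,289; $1,345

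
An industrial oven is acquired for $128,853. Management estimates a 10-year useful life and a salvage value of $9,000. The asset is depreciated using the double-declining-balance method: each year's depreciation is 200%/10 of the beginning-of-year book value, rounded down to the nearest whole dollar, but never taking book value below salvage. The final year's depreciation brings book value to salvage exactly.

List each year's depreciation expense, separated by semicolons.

Depreciable base = $128,853 − $9,000 = $119,853.
Year 1: ⌊$128,853 × 200%/10⌋ = $25,770. Book value $103,083.
Year 2: ⌊$103,083 × 200%/10⌋ = $20,616. Book value $82,467.
Year 3: ⌊$82,467 × 200%/10⌋ = $16,493. Book value $65,974.
Year 4: ⌊$65,974 × 200%/10⌋ = $13,194. Book value $52,780.
Year 5: ⌊$52,780 × 200%/10⌋ = $10,556. Book value $42,224.
Year 6: ⌊$42,224 × 200%/10⌋ = $8,444. Book value $33,780.
Year 7: ⌊$33,780 × 200%/10⌋ = $6,756. Book value $27,024.
Year 8: ⌊$27,024 × 200%/10⌋ = $5,404. Book value $21,620.
Year 9: ⌊$21,620 × 200%/10⌋ = $4,324. Book value $17,296.
Year 10 (final): $17,296 − $9,000 = $8,296. Book value $9,000.

$25,770; $20,616; $16,493; $13,194; $10,556; $8,444; $6,756; $5,404; $4,324; $8,296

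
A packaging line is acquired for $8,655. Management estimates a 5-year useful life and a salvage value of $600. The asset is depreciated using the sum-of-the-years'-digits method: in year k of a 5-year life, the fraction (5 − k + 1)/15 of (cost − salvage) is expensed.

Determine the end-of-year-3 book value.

Depreciable base = $8,655 − $600 = $8,055.
Sum of the years' digits = 5+4+3+2+1 = 15.
Year 1: $8,055 × 5/15 = $2,685. Book value $5,970.
Year 2: $8,055 × 4/15 = $2,148. Book value $3,822.
Year 3: $8,055 × 3/15 = $1,611. Book value $2,211.

$2,211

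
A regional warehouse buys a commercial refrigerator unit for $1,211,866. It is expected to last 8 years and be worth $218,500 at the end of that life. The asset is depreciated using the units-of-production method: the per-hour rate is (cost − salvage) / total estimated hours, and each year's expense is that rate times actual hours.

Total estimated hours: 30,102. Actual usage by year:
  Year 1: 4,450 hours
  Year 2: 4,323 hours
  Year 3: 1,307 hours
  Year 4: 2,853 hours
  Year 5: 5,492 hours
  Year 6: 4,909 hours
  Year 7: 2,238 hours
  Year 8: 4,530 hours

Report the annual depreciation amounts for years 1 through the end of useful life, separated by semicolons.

Depreciable base = $1,211,866 − $218,500 = $993,366.
Rate = $993,366 / 30,102 hours = $33 per hour.
Year 1: 4,450 × $33 = $146,850. Book value $1,065,016.
Year 2: 4,323 × $33 = $142,659. Book value $922,357.
Year 3: 1,307 × $33 = $43,131. Book value $879,226.
Year 4: 2,853 × $33 = $94,149. Book value $785,077.
Year 5: 5,492 × $33 = $181,236. Book value $603,841.
Year 6: 4,909 × $33 = $161,997. Book value $441,844.
Year 7: 2,238 × $33 = $73,854. Book value $367,990.
Year 8: 4,530 × $33 = $149,490. Book value $218,500.

$146,850; $142,659; $43,131; $94,149; $181,236; $161,997; $73,854; $149,490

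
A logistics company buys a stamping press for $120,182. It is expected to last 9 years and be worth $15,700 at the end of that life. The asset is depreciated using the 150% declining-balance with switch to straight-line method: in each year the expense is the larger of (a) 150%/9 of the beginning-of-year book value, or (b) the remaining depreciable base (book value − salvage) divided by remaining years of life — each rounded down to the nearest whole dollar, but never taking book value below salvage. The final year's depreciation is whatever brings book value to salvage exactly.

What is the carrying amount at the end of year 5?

$48,300

Depreciable base = $120,182 − $15,700 = $104,482.
Year 1: DB = ⌊$120,182 × 150%/9⌋ = $20,030; SL = ⌊$104,482/9⌋ = $11,609 → take DB $20,030. Book value $100,152.
Year 2: DB = ⌊$100,152 × 150%/9⌋ = $16,692; SL = ⌊$84,452/8⌋ = $10,556 → take DB $16,692. Book value $83,460.
Year 3: DB = ⌊$83,460 × 150%/9⌋ = $13,910; SL = ⌊$67,760/7⌋ = $9,680 → take DB $13,910. Book value $69,550.
Year 4: DB = ⌊$69,550 × 150%/9⌋ = $11,591; SL = ⌊$53,850/6⌋ = $8,975 → take DB $11,591. Book value $57,959.
Year 5: DB = ⌊$57,959 × 150%/9⌋ = $9,659; SL = ⌊$42,259/5⌋ = $8,451 → take DB $9,659. Book value $48,300.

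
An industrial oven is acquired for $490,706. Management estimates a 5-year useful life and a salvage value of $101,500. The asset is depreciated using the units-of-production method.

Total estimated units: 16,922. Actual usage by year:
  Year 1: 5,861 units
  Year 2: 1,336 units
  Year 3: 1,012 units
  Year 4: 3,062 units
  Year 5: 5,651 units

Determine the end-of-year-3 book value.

Depreciable base = $490,706 − $101,500 = $389,206.
Rate = $389,206 / 16,922 units = $23 per unit.
Year 1: 5,861 × $23 = $134,803. Book value $355,903.
Year 2: 1,336 × $23 = $30,728. Book value $325,175.
Year 3: 1,012 × $23 = $23,276. Book value $301,899.

$301,899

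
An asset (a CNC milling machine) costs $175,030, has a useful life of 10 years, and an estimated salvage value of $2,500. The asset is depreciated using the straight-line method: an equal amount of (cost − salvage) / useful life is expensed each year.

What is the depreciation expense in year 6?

$17,253

Depreciable base = $175,030 − $2,500 = $172,530.
Annual expense = $172,530 / 10 = $17,253.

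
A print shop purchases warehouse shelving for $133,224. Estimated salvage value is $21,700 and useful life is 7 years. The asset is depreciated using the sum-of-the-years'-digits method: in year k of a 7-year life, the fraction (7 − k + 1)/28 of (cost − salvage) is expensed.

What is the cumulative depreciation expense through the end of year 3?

$71,694

Depreciable base = $133,224 − $21,700 = $111,524.
Sum of the years' digits = 7+6+5+4+3+2+1 = 28.
Year 1: $111,524 × 7/28 = $27,881. Book value $105,343.
Year 2: $111,524 × 6/28 = $23,898. Book value $81,445.
Year 3: $111,524 × 5/28 = $19,915. Book value $61,530.
Accumulated through year 3 = $133,224 − $61,530 = $71,694.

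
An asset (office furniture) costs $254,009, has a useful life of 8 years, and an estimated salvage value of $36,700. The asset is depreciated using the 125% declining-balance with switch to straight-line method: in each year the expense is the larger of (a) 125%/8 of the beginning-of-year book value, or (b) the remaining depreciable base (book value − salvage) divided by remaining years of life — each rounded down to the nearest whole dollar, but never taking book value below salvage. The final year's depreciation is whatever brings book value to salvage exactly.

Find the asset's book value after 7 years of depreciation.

Depreciable base = $254,009 − $36,700 = $217,309.
Year 1: DB = ⌊$254,009 × 125%/8⌋ = $39,688; SL = ⌊$217,309/8⌋ = $27,163 → take DB $39,688. Book value $214,321.
Year 2: DB = ⌊$214,321 × 125%/8⌋ = $33,487; SL = ⌊$177,621/7⌋ = $25,374 → take DB $33,487. Book value $180,834.
Year 3: DB = ⌊$180,834 × 125%/8⌋ = $28,255; SL = ⌊$144,134/6⌋ = $24,022 → take DB $28,255. Book value $152,579.
Year 4: DB = ⌊$152,579 × 125%/8⌋ = $23,840; SL = ⌊$115,879/5⌋ = $23,175 → take DB $23,840. Book value $128,739.
Year 5: DB = ⌊$128,739 × 125%/8⌋ = $20,115; SL = ⌊$92,039/4⌋ = $23,009 → take SL $23,009. Book value $105,730.
Year 6: DB = ⌊$105,730 × 125%/8⌋ = $16,520; SL = ⌊$69,030/3⌋ = $23,010 → take SL $23,010. Book value $82,720.
Year 7: DB = ⌊$82,720 × 125%/8⌋ = $12,925; SL = ⌊$46,020/2⌋ = $23,010 → take SL $23,010. Book value $59,710.

$59,710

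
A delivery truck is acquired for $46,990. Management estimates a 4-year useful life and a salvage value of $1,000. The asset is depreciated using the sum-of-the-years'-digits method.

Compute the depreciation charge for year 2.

$13,797

Depreciable base = $46,990 − $1,000 = $45,990.
Sum of the years' digits = 4+3+2+1 = 10.
Year 1: $45,990 × 4/10 = $18,396. Book value $28,594.
Year 2: $45,990 × 3/10 = $13,797. Book value $14,797.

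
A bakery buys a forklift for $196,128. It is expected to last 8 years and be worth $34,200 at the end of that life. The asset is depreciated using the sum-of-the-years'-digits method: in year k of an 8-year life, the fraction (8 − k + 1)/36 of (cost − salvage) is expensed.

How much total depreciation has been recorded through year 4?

Depreciable base = $196,128 − $34,200 = $161,928.
Sum of the years' digits = 8+7+6+5+4+3+2+1 = 36.
Year 1: $161,928 × 8/36 = $35,984. Book value $160,144.
Year 2: $161,928 × 7/36 = $31,486. Book value $128,658.
Year 3: $161,928 × 6/36 = $26,988. Book value $101,670.
Year 4: $161,928 × 5/36 = $22,490. Book value $79,180.
Accumulated through year 4 = $196,128 − $79,180 = $116,948.

$116,948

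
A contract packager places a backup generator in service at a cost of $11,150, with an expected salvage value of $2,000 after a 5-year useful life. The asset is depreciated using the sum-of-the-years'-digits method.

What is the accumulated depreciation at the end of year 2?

Depreciable base = $11,150 − $2,000 = $9,150.
Sum of the years' digits = 5+4+3+2+1 = 15.
Year 1: $9,150 × 5/15 = $3,050. Book value $8,100.
Year 2: $9,150 × 4/15 = $2,440. Book value $5,660.
Accumulated through year 2 = $11,150 − $5,660 = $5,490.

$5,490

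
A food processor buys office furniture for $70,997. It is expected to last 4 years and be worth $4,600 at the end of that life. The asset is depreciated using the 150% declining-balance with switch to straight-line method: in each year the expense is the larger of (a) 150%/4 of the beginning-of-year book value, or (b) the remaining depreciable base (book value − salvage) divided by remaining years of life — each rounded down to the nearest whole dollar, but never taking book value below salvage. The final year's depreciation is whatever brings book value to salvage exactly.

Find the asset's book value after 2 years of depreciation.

Depreciable base = $70,997 − $4,600 = $66,397.
Year 1: DB = ⌊$70,997 × 150%/4⌋ = $26,623; SL = ⌊$66,397/4⌋ = $16,599 → take DB $26,623. Book value $44,374.
Year 2: DB = ⌊$44,374 × 150%/4⌋ = $16,640; SL = ⌊$39,774/3⌋ = $13,258 → take DB $16,640. Book value $27,734.

$27,734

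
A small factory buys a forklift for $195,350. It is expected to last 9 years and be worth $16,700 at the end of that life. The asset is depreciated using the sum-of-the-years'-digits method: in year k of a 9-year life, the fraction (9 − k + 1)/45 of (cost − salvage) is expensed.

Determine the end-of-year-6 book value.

$40,520

Depreciable base = $195,350 − $16,700 = $178,650.
Sum of the years' digits = 9+8+7+6+5+4+3+2+1 = 45.
Year 1: $178,650 × 9/45 = $35,730. Book value $159,620.
Year 2: $178,650 × 8/45 = $31,760. Book value $127,860.
Year 3: $178,650 × 7/45 = $27,790. Book value $100,070.
Year 4: $178,650 × 6/45 = $23,820. Book value $76,250.
Year 5: $178,650 × 5/45 = $19,850. Book value $56,400.
Year 6: $178,650 × 4/45 = $15,880. Book value $40,520.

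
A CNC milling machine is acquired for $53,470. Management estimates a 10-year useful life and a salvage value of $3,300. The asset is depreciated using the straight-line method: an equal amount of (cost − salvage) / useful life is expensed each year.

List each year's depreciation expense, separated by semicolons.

$5,017; $5,017; $5,017; $5,017; $5,017; $5,017; $5,017; $5,017; $5,017; $5,017

Depreciable base = $53,470 − $3,300 = $50,170.
Annual expense = $50,170 / 10 = $5,017.
End of year 1: book value $48,453.
End of year 2: book value $43,436.
End of year 3: book value $38,419.
End of year 4: book value $33,402.
End of year 5: book value $28,385.
End of year 6: book value $23,368.
End of year 7: book value $18,351.
End of year 8: book value $13,334.
End of year 9: book value $8,317.
End of year 10: book value $3,300.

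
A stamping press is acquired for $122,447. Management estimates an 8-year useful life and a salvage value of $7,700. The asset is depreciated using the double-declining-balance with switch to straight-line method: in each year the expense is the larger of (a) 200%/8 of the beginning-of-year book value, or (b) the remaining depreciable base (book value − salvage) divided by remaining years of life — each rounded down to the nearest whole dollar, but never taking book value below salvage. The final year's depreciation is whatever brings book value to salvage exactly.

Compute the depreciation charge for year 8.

$7,047

Depreciable base = $122,447 − $7,700 = $114,747.
Year 1: DB = ⌊$122,447 × 200%/8⌋ = $30,611; SL = ⌊$114,747/8⌋ = $14,343 → take DB $30,611. Book value $91,836.
Year 2: DB = ⌊$91,836 × 200%/8⌋ = $22,959; SL = ⌊$84,136/7⌋ = $12,019 → take DB $22,959. Book value $68,877.
Year 3: DB = ⌊$68,877 × 200%/8⌋ = $17,219; SL = ⌊$61,177/6⌋ = $10,196 → take DB $17,219. Book value $51,658.
Year 4: DB = ⌊$51,658 × 200%/8⌋ = $12,914; SL = ⌊$43,958/5⌋ = $8,791 → take DB $12,914. Book value $38,744.
Year 5: DB = ⌊$38,744 × 200%/8⌋ = $9,686; SL = ⌊$31,044/4⌋ = $7,761 → take DB $9,686. Book value $29,058.
Year 6: DB = ⌊$29,058 × 200%/8⌋ = $7,264; SL = ⌊$21,358/3⌋ = $7,119 → take DB $7,264. Book value $21,794.
Year 7: DB = ⌊$21,794 × 200%/8⌋ = $5,448; SL = ⌊$14,094/2⌋ = $7,047 → take SL $7,047. Book value $14,747.
Year 8 (final): $14,747 − $7,700 = $7,047. Book value $7,700.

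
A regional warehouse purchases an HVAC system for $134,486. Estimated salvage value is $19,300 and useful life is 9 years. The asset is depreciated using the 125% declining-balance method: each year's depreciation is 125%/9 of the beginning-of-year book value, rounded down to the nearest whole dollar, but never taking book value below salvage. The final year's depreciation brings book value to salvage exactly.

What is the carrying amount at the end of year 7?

$47,219

Depreciable base = $134,486 − $19,300 = $115,186.
Year 1: ⌊$134,486 × 125%/9⌋ = $18,678. Book value $115,808.
Year 2: ⌊$115,808 × 125%/9⌋ = $16,084. Book value $99,724.
Year 3: ⌊$99,724 × 125%/9⌋ = $13,850. Book value $85,874.
Year 4: ⌊$85,874 × 125%/9⌋ = $11,926. Book value $73,948.
Year 5: ⌊$73,948 × 125%/9⌋ = $10,270. Book value $63,678.
Year 6: ⌊$63,678 × 125%/9⌋ = $8,844. Book value $54,834.
Year 7: ⌊$54,834 × 125%/9⌋ = $7,615. Book value $47,219.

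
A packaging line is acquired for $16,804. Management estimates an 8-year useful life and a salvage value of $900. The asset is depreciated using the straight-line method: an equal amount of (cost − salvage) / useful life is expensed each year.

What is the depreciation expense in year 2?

Depreciable base = $16,804 − $900 = $15,904.
Annual expense = $15,904 / 8 = $1,988.

$1,988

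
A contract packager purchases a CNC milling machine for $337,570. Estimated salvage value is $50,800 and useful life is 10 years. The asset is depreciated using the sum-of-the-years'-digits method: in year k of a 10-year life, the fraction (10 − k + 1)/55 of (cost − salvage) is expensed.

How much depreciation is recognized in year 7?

Depreciable base = $337,570 − $50,800 = $286,770.
Sum of the years' digits = 10+9+8+7+6+5+4+3+2+1 = 55.
Year 1: $286,770 × 10/55 = $52,140. Book value $285,430.
Year 2: $286,770 × 9/55 = $46,926. Book value $238,504.
Year 3: $286,770 × 8/55 = $41,712. Book value $196,792.
Year 4: $286,770 × 7/55 = $36,498. Book value $160,294.
Year 5: $286,770 × 6/55 = $31,284. Book value $129,010.
Year 6: $286,770 × 5/55 = $26,070. Book value $102,940.
Year 7: $286,770 × 4/55 = $20,856. Book value $82,084.

$20,856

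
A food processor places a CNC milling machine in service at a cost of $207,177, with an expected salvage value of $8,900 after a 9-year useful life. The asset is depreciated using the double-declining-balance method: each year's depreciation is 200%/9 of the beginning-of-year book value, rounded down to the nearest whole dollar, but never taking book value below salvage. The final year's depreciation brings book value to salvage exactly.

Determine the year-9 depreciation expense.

$18,846

Depreciable base = $207,177 − $8,900 = $198,277.
Year 1: ⌊$207,177 × 200%/9⌋ = $46,039. Book value $161,138.
Year 2: ⌊$161,138 × 200%/9⌋ = $35,808. Book value $125,330.
Year 3: ⌊$125,330 × 200%/9⌋ = $27,851. Book value $97,479.
Year 4: ⌊$97,479 × 200%/9⌋ = $21,662. Book value $75,817.
Year 5: ⌊$75,817 × 200%/9⌋ = $16,848. Book value $58,969.
Year 6: ⌊$58,969 × 200%/9⌋ = $13,104. Book value $45,865.
Year 7: ⌊$45,865 × 200%/9⌋ = $10,192. Book value $35,673.
Year 8: ⌊$35,673 × 200%/9⌋ = $7,927. Book value $27,746.
Year 9 (final): $27,746 − $8,900 = $18,846. Book value $8,900.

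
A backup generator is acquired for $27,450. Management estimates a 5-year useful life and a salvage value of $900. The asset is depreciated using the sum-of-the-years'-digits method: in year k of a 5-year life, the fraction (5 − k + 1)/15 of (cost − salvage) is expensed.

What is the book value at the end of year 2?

Depreciable base = $27,450 − $900 = $26,550.
Sum of the years' digits = 5+4+3+2+1 = 15.
Year 1: $26,550 × 5/15 = $8,850. Book value $18,600.
Year 2: $26,550 × 4/15 = $7,080. Book value $11,520.

$11,520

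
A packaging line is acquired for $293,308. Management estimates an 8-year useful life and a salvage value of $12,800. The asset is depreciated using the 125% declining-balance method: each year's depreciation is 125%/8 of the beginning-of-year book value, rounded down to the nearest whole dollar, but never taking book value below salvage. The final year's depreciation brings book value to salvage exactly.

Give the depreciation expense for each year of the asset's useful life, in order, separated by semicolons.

$45,829; $38,668; $32,626; $27,528; $23,227; $19,598; $16,536; $76,496

Depreciable base = $293,308 − $12,800 = $280,508.
Year 1: ⌊$293,308 × 125%/8⌋ = $45,829. Book value $247,479.
Year 2: ⌊$247,479 × 125%/8⌋ = $38,668. Book value $208,811.
Year 3: ⌊$208,811 × 125%/8⌋ = $32,626. Book value $176,185.
Year 4: ⌊$176,185 × 125%/8⌋ = $27,528. Book value $148,657.
Year 5: ⌊$148,657 × 125%/8⌋ = $23,227. Book value $125,430.
Year 6: ⌊$125,430 × 125%/8⌋ = $19,598. Book value $105,832.
Year 7: ⌊$105,832 × 125%/8⌋ = $16,536. Book value $89,296.
Year 8 (final): $89,296 − $12,800 = $76,496. Book value $12,800.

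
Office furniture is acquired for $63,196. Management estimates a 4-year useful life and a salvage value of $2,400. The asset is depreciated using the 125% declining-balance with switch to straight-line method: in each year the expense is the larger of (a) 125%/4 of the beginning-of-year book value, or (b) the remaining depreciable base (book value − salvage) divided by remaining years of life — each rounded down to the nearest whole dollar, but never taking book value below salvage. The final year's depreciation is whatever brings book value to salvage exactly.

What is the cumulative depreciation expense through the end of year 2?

Depreciable base = $63,196 − $2,400 = $60,796.
Year 1: DB = ⌊$63,196 × 125%/4⌋ = $19,748; SL = ⌊$60,796/4⌋ = $15,199 → take DB $19,748. Book value $43,448.
Year 2: DB = ⌊$43,448 × 125%/4⌋ = $13,577; SL = ⌊$41,048/3⌋ = $13,682 → take SL $13,682. Book value $29,766.
Accumulated through year 2 = $63,196 − $29,766 = $33,430.

$33,430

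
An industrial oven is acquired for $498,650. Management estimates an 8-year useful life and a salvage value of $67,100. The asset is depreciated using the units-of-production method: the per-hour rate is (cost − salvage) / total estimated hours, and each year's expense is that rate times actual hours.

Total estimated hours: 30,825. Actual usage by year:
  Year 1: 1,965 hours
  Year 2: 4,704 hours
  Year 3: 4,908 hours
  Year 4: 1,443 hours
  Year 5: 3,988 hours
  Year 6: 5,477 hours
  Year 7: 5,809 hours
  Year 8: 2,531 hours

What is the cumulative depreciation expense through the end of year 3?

$162,078

Depreciable base = $498,650 − $67,100 = $431,550.
Rate = $431,550 / 30,825 hours = $14 per hour.
Year 1: 1,965 × $14 = $27,510. Book value $471,140.
Year 2: 4,704 × $14 = $65,856. Book value $405,284.
Year 3: 4,908 × $14 = $68,712. Book value $336,572.
Accumulated through year 3 = $498,650 − $336,572 = $162,078.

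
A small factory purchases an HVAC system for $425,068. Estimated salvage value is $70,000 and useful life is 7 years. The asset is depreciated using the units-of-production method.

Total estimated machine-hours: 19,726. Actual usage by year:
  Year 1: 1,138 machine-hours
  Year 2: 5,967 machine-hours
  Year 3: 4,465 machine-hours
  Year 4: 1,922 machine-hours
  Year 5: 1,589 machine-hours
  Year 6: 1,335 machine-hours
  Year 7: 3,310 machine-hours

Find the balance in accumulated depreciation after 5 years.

Depreciable base = $425,068 − $70,000 = $355,068.
Rate = $355,068 / 19,726 machine-hours = $18 per machine-hour.
Year 1: 1,138 × $18 = $20,484. Book value $404,584.
Year 2: 5,967 × $18 = $107,406. Book value $297,178.
Year 3: 4,465 × $18 = $80,370. Book value $216,808.
Year 4: 1,922 × $18 = $34,596. Book value $182,212.
Year 5: 1,589 × $18 = $28,602. Book value $153,610.
Accumulated through year 5 = $425,068 − $153,610 = $271,458.

$271,458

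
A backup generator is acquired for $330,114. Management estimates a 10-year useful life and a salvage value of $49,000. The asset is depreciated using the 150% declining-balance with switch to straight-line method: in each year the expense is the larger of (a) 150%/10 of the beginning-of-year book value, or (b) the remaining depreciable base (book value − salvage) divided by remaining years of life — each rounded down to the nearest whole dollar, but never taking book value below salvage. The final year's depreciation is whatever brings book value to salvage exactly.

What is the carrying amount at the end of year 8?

$86,752

Depreciable base = $330,114 − $49,000 = $281,114.
Year 1: DB = ⌊$330,114 × 150%/10⌋ = $49,517; SL = ⌊$281,114/10⌋ = $28,111 → take DB $49,517. Book value $280,597.
Year 2: DB = ⌊$280,597 × 150%/10⌋ = $42,089; SL = ⌊$231,597/9⌋ = $25,733 → take DB $42,089. Book value $238,508.
Year 3: DB = ⌊$238,508 × 150%/10⌋ = $35,776; SL = ⌊$189,508/8⌋ = $23,688 → take DB $35,776. Book value $202,732.
Year 4: DB = ⌊$202,732 × 150%/10⌋ = $30,409; SL = ⌊$153,732/7⌋ = $21,961 → take DB $30,409. Book value $172,323.
Year 5: DB = ⌊$172,323 × 150%/10⌋ = $25,848; SL = ⌊$123,323/6⌋ = $20,553 → take DB $25,848. Book value $146,475.
Year 6: DB = ⌊$146,475 × 150%/10⌋ = $21,971; SL = ⌊$97,475/5⌋ = $19,495 → take DB $21,971. Book value $124,504.
Year 7: DB = ⌊$124,504 × 150%/10⌋ = $18,675; SL = ⌊$75,504/4⌋ = $18,876 → take SL $18,876. Book value $105,628.
Year 8: DB = ⌊$105,628 × 150%/10⌋ = $15,844; SL = ⌊$56,628/3⌋ = $18,876 → take SL $18,876. Book value $86,752.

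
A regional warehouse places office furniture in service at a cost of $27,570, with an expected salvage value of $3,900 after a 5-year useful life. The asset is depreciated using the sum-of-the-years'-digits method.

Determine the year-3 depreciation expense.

Depreciable base = $27,570 − $3,900 = $23,670.
Sum of the years' digits = 5+4+3+2+1 = 15.
Year 1: $23,670 × 5/15 = $7,890. Book value $19,680.
Year 2: $23,670 × 4/15 = $6,312. Book value $13,368.
Year 3: $23,670 × 3/15 = $4,734. Book value $8,634.

$4,734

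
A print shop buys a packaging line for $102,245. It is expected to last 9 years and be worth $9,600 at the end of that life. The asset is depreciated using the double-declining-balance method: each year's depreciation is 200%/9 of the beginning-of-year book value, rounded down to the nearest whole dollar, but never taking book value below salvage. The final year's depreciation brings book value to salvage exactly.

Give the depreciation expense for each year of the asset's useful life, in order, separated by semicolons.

$22,721; $17,672; $13,744; $10,690; $8,315; $6,467; $5,030; $3,912; $4,094

Depreciable base = $102,245 − $9,600 = $92,645.
Year 1: ⌊$102,245 × 200%/9⌋ = $22,721. Book value $79,524.
Year 2: ⌊$79,524 × 200%/9⌋ = $17,672. Book value $61,852.
Year 3: ⌊$61,852 × 200%/9⌋ = $13,744. Book value $48,108.
Year 4: ⌊$48,108 × 200%/9⌋ = $10,690. Book value $37,418.
Year 5: ⌊$37,418 × 200%/9⌋ = $8,315. Book value $29,103.
Year 6: ⌊$29,103 × 200%/9⌋ = $6,467. Book value $22,636.
Year 7: ⌊$22,636 × 200%/9⌋ = $5,030. Book value $17,606.
Year 8: ⌊$17,606 × 200%/9⌋ = $3,912. Book value $13,694.
Year 9 (final): $13,694 − $9,600 = $4,094. Book value $9,600.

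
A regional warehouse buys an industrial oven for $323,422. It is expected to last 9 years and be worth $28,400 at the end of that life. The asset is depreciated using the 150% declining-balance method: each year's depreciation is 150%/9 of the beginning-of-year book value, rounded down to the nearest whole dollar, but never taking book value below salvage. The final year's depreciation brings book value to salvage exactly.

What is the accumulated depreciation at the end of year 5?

$193,444

Depreciable base = $323,422 − $28,400 = $295,022.
Year 1: ⌊$323,422 × 150%/9⌋ = $53,903. Book value $269,519.
Year 2: ⌊$269,519 × 150%/9⌋ = $44,919. Book value $224,600.
Year 3: ⌊$224,600 × 150%/9⌋ = $37,433. Book value $187,167.
Year 4: ⌊$187,167 × 150%/9⌋ = $31,194. Book value $155,973.
Year 5: ⌊$155,973 × 150%/9⌋ = $25,995. Book value $129,978.
Accumulated through year 5 = $323,422 − $129,978 = $193,444.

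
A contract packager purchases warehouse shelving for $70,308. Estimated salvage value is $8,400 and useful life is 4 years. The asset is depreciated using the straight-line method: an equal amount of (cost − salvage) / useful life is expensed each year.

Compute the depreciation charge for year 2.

$15,477

Depreciable base = $70,308 − $8,400 = $61,908.
Annual expense = $61,908 / 4 = $15,477.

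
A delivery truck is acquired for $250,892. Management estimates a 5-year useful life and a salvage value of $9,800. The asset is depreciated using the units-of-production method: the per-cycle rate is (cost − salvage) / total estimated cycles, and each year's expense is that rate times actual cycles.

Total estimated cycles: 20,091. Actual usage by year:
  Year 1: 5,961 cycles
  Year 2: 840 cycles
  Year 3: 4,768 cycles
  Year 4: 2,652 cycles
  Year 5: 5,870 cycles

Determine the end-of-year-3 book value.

Depreciable base = $250,892 − $9,800 = $241,092.
Rate = $241,092 / 20,091 cycles = $12 per cycle.
Year 1: 5,961 × $12 = $71,532. Book value $179,360.
Year 2: 840 × $12 = $10,080. Book value $169,280.
Year 3: 4,768 × $12 = $57,216. Book value $112,064.

$112,064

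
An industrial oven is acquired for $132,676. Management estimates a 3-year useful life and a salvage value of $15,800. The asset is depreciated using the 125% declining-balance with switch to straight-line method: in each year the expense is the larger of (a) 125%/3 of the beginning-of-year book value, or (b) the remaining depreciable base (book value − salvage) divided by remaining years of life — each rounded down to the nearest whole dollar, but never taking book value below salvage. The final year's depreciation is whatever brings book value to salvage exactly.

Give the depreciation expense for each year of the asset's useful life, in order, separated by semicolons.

Depreciable base = $132,676 − $15,800 = $116,876.
Year 1: DB = ⌊$132,676 × 125%/3⌋ = $55,281; SL = ⌊$116,876/3⌋ = $38,958 → take DB $55,281. Book value $77,395.
Year 2: DB = ⌊$77,395 × 125%/3⌋ = $32,247; SL = ⌊$61,595/2⌋ = $30,797 → take DB $32,247. Book value $45,148.
Year 3 (final): $45,148 − $15,800 = $29,348. Book value $15,800.

$55,281; $32,247; $29,348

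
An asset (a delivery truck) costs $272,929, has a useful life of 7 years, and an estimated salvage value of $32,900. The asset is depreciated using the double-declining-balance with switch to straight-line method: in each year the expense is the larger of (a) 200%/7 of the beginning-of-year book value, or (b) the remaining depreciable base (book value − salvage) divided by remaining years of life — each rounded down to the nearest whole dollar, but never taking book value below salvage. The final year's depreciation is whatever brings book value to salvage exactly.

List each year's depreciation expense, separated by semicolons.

Depreciable base = $272,929 − $32,900 = $240,029.
Year 1: DB = ⌊$272,929 × 200%/7⌋ = $77,979; SL = ⌊$240,029/7⌋ = $34,289 → take DB $77,979. Book value $194,950.
Year 2: DB = ⌊$194,950 × 200%/7⌋ = $55,700; SL = ⌊$162,050/6⌋ = $27,008 → take DB $55,700. Book value $139,250.
Year 3: DB = ⌊$139,250 × 200%/7⌋ = $39,785; SL = ⌊$106,350/5⌋ = $21,270 → take DB $39,785. Book value $99,465.
Year 4: DB = ⌊$99,465 × 200%/7⌋ = $28,418; SL = ⌊$66,565/4⌋ = $16,641 → take DB $28,418. Book value $71,047.
Year 5: DB = ⌊$71,047 × 200%/7⌋ = $20,299; SL = ⌊$38,147/3⌋ = $12,715 → take DB $20,299. Book value $50,748.
Year 6: DB = ⌊$50,748 × 200%/7⌋ = $14,499; SL = ⌊$17,848/2⌋ = $8,924 → take DB $14,499. Book value $36,249.
Year 7 (final): $36,249 − $32,900 = $3,349. Book value $32,900.

$77,979; $55,700; $39,785; $28,418; $20,299; $14,499; $3,349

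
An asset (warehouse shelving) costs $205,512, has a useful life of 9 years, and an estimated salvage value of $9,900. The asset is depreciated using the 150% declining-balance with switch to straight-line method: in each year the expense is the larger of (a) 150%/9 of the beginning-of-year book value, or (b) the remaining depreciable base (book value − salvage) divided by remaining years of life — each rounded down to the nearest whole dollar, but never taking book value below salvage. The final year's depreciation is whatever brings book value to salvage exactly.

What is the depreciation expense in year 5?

$17,842

Depreciable base = $205,512 − $9,900 = $195,612.
Year 1: DB = ⌊$205,512 × 150%/9⌋ = $34,252; SL = ⌊$195,612/9⌋ = $21,734 → take DB $34,252. Book value $171,260.
Year 2: DB = ⌊$171,260 × 150%/9⌋ = $28,543; SL = ⌊$161,360/8⌋ = $20,170 → take DB $28,543. Book value $142,717.
Year 3: DB = ⌊$142,717 × 150%/9⌋ = $23,786; SL = ⌊$132,817/7⌋ = $18,973 → take DB $23,786. Book value $118,931.
Year 4: DB = ⌊$118,931 × 150%/9⌋ = $19,821; SL = ⌊$109,031/6⌋ = $18,171 → take DB $19,821. Book value $99,110.
Year 5: DB = ⌊$99,110 × 150%/9⌋ = $16,518; SL = ⌊$89,210/5⌋ = $17,842 → take SL $17,842. Book value $81,268.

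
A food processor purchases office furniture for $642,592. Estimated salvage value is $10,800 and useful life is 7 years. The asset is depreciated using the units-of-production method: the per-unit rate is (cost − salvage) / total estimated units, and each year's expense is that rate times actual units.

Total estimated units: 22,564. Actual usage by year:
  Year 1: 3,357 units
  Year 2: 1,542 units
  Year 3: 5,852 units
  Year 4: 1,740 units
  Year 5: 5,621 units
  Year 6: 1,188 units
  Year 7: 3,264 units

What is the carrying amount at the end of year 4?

Depreciable base = $642,592 − $10,800 = $631,792.
Rate = $631,792 / 22,564 units = $28 per unit.
Year 1: 3,357 × $28 = $93,996. Book value $548,596.
Year 2: 1,542 × $28 = $43,176. Book value $505,420.
Year 3: 5,852 × $28 = $163,856. Book value $341,564.
Year 4: 1,740 × $28 = $48,720. Book value $292,844.

$292,844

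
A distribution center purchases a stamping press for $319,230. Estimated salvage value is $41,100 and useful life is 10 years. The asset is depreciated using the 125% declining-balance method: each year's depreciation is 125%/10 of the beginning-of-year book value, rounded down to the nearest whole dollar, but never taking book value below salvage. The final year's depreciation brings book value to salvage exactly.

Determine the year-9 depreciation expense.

Depreciable base = $319,230 − $41,100 = $278,130.
Year 1: ⌊$319,230 × 125%/10⌋ = $39,903. Book value $279,327.
Year 2: ⌊$279,327 × 125%/10⌋ = $34,915. Book value $244,412.
Year 3: ⌊$244,412 × 125%/10⌋ = $30,551. Book value $213,861.
Year 4: ⌊$213,861 × 125%/10⌋ = $26,732. Book value $187,129.
Year 5: ⌊$187,129 × 125%/10⌋ = $23,391. Book value $163,738.
Year 6: ⌊$163,738 × 125%/10⌋ = $20,467. Book value $143,271.
Year 7: ⌊$143,271 × 125%/10⌋ = $17,908. Book value $125,363.
Year 8: ⌊$125,363 × 125%/10⌋ = $15,670. Book value $109,693.
Year 9: ⌊$109,693 × 125%/10⌋ = $13,711. Book value $95,982.

$13,711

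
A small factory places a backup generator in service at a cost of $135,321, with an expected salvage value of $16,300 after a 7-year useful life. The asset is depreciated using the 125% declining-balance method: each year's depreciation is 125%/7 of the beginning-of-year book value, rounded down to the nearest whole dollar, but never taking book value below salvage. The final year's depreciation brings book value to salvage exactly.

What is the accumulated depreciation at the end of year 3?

$60,318

Depreciable base = $135,321 − $16,300 = $119,021.
Year 1: ⌊$135,321 × 125%/7⌋ = $24,164. Book value $111,157.
Year 2: ⌊$111,157 × 125%/7⌋ = $19,849. Book value $91,308.
Year 3: ⌊$91,308 × 125%/7⌋ = $16,305. Book value $75,003.
Accumulated through year 3 = $135,321 − $75,003 = $60,318.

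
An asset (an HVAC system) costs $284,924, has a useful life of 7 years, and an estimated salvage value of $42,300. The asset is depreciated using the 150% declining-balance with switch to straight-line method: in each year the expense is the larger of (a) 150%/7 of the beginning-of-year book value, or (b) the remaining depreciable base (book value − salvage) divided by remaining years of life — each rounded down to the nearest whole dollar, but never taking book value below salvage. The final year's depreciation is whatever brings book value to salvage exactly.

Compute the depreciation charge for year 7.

Depreciable base = $284,924 − $42,300 = $242,624.
Year 1: DB = ⌊$284,924 × 150%/7⌋ = $61,055; SL = ⌊$242,624/7⌋ = $34,660 → take DB $61,055. Book value $223,869.
Year 2: DB = ⌊$223,869 × 150%/7⌋ = $47,971; SL = ⌊$181,569/6⌋ = $30,261 → take DB $47,971. Book value $175,898.
Year 3: DB = ⌊$175,898 × 150%/7⌋ = $37,692; SL = ⌊$133,598/5⌋ = $26,719 → take DB $37,692. Book value $138,206.
Year 4: DB = ⌊$138,206 × 150%/7⌋ = $29,615; SL = ⌊$95,906/4⌋ = $23,976 → take DB $29,615. Book value $108,591.
Year 5: DB = ⌊$108,591 × 150%/7⌋ = $23,269; SL = ⌊$66,291/3⌋ = $22,097 → take DB $23,269. Book value $85,322.
Year 6: DB = ⌊$85,322 × 150%/7⌋ = $18,283; SL = ⌊$43,022/2⌋ = $21,511 → take SL $21,511. Book value $63,811.
Year 7 (final): $63,811 − $42,300 = $21,511. Book value $42,300.

$21,511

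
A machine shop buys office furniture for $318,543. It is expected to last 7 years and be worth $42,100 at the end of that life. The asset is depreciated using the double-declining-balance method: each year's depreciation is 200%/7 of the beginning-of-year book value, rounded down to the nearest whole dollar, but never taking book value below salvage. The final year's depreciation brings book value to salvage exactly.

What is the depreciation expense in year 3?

$46,435

Depreciable base = $318,543 − $42,100 = $276,443.
Year 1: ⌊$318,543 × 200%/7⌋ = $91,012. Book value $227,531.
Year 2: ⌊$227,531 × 200%/7⌋ = $65,008. Book value $162,523.
Year 3: ⌊$162,523 × 200%/7⌋ = $46,435. Book value $116,088.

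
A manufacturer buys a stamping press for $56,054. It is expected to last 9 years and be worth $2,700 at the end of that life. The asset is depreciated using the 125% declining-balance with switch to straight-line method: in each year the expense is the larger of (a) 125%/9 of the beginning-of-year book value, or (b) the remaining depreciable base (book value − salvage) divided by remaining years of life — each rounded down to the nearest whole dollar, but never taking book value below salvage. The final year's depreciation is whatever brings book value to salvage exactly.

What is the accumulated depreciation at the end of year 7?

Depreciable base = $56,054 − $2,700 = $53,354.
Year 1: DB = ⌊$56,054 × 125%/9⌋ = $7,785; SL = ⌊$53,354/9⌋ = $5,928 → take DB $7,785. Book value $48,269.
Year 2: DB = ⌊$48,269 × 125%/9⌋ = $6,704; SL = ⌊$45,569/8⌋ = $5,696 → take DB $6,704. Book value $41,565.
Year 3: DB = ⌊$41,565 × 125%/9⌋ = $5,772; SL = ⌊$38,865/7⌋ = $5,552 → take DB $5,772. Book value $35,793.
Year 4: DB = ⌊$35,793 × 125%/9⌋ = $4,971; SL = ⌊$33,093/6⌋ = $5,515 → take SL $5,515. Book value $30,278.
Year 5: DB = ⌊$30,278 × 125%/9⌋ = $4,205; SL = ⌊$27,578/5⌋ = $5,515 → take SL $5,515. Book value $24,763.
Year 6: DB = ⌊$24,763 × 125%/9⌋ = $3,439; SL = ⌊$22,063/4⌋ = $5,515 → take SL $5,515. Book value $19,248.
Year 7: DB = ⌊$19,248 × 125%/9⌋ = $2,673; SL = ⌊$16,548/3⌋ = $5,516 → take SL $5,516. Book value $13,732.
Accumulated through year 7 = $56,054 − $13,732 = $42,322.

$42,322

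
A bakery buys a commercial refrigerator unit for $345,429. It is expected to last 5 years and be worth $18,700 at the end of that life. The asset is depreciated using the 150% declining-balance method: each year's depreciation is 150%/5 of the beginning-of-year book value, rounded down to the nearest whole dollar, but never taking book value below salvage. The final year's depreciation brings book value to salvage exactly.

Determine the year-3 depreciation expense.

Depreciable base = $345,429 − $18,700 = $326,729.
Year 1: ⌊$345,429 × 150%/5⌋ = $103,628. Book value $241,801.
Year 2: ⌊$241,801 × 150%/5⌋ = $72,540. Book value $169,261.
Year 3: ⌊$169,261 × 150%/5⌋ = $50,778. Book value $118,483.

$50,778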